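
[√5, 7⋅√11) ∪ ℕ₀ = ℕ₀ ∪ [√5, 7⋅√11)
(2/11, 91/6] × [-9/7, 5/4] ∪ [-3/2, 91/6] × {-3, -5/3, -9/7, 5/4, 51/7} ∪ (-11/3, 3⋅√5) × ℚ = ((-11/3, 3⋅√5) × ℚ) ∪ ((2/11, 91/6] × [-9/7, 5/4]) ∪ ([-3/2, 91/6] × {-3, -5/3, -9/7, 5/4, 51/7})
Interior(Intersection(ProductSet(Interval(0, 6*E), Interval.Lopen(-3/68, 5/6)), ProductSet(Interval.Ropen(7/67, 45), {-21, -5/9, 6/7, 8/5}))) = EmptySet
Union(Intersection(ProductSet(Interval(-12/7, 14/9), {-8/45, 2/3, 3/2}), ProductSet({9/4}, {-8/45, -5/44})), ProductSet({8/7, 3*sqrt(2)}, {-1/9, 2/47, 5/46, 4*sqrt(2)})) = ProductSet({8/7, 3*sqrt(2)}, {-1/9, 2/47, 5/46, 4*sqrt(2)})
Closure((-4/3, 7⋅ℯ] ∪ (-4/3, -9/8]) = [-4/3, 7⋅ℯ]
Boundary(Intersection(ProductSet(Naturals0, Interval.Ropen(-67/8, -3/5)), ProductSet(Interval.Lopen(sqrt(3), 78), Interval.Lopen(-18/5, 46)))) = ProductSet(Range(2, 79, 1), Interval(-18/5, -3/5))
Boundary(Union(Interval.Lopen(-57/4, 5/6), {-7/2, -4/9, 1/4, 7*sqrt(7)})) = {-57/4, 5/6, 7*sqrt(7)}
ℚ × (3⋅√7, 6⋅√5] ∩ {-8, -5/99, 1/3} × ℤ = {-8, -5/99, 1/3} × {8, 9, …, 13}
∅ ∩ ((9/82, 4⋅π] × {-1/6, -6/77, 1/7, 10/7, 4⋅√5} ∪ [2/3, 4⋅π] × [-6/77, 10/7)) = ∅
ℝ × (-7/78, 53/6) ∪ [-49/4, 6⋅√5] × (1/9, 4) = ℝ × (-7/78, 53/6)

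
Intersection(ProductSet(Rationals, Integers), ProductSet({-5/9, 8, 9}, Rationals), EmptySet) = EmptySet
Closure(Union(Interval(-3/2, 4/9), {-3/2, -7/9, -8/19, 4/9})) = Interval(-3/2, 4/9)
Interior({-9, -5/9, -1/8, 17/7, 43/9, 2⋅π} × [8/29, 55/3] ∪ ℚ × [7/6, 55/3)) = ∅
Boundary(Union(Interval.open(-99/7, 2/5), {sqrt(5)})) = {-99/7, 2/5, sqrt(5)}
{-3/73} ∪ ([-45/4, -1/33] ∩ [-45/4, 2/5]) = [-45/4, -1/33]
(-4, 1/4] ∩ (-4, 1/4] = (-4, 1/4]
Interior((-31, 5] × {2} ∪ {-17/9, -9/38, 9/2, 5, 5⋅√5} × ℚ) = ∅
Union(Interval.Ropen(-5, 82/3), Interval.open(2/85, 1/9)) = Interval.Ropen(-5, 82/3)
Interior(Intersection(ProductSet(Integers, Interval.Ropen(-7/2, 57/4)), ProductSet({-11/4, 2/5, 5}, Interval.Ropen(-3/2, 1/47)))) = EmptySet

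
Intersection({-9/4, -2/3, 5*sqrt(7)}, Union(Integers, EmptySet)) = EmptySet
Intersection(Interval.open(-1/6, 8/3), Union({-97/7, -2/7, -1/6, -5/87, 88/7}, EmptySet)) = {-5/87}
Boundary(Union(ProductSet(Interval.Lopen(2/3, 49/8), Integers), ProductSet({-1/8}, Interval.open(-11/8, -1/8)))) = Union(ProductSet({-1/8}, Interval(-11/8, -1/8)), ProductSet(Interval(2/3, 49/8), Integers))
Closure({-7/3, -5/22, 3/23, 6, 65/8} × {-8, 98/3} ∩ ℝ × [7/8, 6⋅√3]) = ∅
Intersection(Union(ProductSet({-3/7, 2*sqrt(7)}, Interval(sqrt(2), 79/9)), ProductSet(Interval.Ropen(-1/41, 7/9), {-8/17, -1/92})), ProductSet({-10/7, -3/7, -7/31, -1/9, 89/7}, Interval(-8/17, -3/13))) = EmptySet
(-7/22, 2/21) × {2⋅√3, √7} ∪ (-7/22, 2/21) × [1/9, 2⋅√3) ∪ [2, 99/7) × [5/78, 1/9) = ([2, 99/7) × [5/78, 1/9)) ∪ ((-7/22, 2/21) × [1/9, 2⋅√3])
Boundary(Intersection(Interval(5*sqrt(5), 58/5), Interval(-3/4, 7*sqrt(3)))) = {58/5, 5*sqrt(5)}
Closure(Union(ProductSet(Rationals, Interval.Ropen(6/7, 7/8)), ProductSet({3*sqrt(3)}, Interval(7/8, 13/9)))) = Union(ProductSet({3*sqrt(3)}, Interval(7/8, 13/9)), ProductSet(Reals, Interval(6/7, 7/8)))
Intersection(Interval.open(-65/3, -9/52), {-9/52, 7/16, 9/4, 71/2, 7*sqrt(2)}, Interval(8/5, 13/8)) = EmptySet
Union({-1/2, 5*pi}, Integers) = Union({-1/2, 5*pi}, Integers)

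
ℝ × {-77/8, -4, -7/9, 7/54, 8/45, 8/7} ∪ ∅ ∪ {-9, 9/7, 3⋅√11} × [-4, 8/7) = (ℝ × {-77/8, -4, -7/9, 7/54, 8/45, 8/7}) ∪ ({-9, 9/7, 3⋅√11} × [-4, 8/7))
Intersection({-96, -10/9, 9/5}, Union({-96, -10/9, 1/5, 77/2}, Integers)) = {-96, -10/9}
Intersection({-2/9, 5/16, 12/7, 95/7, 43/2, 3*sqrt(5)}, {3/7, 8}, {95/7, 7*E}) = EmptySet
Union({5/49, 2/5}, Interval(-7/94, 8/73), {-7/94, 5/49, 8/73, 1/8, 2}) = Union({1/8, 2/5, 2}, Interval(-7/94, 8/73))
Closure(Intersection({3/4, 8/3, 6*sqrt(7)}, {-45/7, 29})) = EmptySet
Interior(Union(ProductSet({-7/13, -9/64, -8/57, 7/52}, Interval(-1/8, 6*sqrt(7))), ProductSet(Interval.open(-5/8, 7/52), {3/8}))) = EmptySet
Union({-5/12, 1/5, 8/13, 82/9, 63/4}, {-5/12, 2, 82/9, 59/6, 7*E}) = {-5/12, 1/5, 8/13, 2, 82/9, 59/6, 63/4, 7*E}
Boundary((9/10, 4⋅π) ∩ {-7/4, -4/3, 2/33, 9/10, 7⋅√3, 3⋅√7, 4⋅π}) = {7⋅√3, 3⋅√7}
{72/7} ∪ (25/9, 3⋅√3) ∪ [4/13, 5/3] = [4/13, 5/3] ∪ (25/9, 3⋅√3) ∪ {72/7}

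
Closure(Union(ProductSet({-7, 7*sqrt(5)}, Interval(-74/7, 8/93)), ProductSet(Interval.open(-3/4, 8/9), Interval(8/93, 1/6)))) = Union(ProductSet({-7, 7*sqrt(5)}, Interval(-74/7, 8/93)), ProductSet(Interval(-3/4, 8/9), Interval(8/93, 1/6)))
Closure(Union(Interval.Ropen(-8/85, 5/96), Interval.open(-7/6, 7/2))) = Interval(-7/6, 7/2)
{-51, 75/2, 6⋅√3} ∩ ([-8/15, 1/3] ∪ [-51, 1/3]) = {-51}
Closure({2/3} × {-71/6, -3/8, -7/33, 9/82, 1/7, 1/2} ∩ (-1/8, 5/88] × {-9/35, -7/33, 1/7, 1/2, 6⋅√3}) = ∅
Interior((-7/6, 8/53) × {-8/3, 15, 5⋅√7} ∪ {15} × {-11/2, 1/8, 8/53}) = ∅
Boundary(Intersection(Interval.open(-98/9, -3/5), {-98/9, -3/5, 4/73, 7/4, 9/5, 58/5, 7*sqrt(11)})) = EmptySet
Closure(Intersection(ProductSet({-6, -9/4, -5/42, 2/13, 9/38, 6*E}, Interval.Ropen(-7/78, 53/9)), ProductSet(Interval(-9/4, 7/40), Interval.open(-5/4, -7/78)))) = EmptySet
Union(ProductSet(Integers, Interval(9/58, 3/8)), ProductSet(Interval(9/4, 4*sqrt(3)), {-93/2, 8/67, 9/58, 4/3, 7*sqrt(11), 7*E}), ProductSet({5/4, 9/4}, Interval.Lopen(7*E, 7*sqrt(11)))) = Union(ProductSet({5/4, 9/4}, Interval.Lopen(7*E, 7*sqrt(11))), ProductSet(Integers, Interval(9/58, 3/8)), ProductSet(Interval(9/4, 4*sqrt(3)), {-93/2, 8/67, 9/58, 4/3, 7*sqrt(11), 7*E}))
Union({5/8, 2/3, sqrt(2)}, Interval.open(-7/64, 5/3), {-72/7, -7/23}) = Union({-72/7, -7/23}, Interval.open(-7/64, 5/3))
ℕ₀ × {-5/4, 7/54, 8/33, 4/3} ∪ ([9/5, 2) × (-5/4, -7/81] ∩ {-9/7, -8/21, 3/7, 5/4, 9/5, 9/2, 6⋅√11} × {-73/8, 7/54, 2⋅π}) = ℕ₀ × {-5/4, 7/54, 8/33, 4/3}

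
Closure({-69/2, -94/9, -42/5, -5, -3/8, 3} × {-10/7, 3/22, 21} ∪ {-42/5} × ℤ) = ({-42/5} × ℤ) ∪ ({-69/2, -94/9, -42/5, -5, -3/8, 3} × {-10/7, 3/22, 21})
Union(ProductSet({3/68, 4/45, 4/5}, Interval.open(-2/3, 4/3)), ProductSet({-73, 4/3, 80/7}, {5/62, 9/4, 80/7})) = Union(ProductSet({-73, 4/3, 80/7}, {5/62, 9/4, 80/7}), ProductSet({3/68, 4/45, 4/5}, Interval.open(-2/3, 4/3)))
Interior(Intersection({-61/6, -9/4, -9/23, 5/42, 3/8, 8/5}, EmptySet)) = EmptySet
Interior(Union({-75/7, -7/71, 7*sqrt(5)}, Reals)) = Reals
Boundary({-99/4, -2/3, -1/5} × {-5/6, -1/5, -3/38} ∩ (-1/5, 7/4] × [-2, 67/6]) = ∅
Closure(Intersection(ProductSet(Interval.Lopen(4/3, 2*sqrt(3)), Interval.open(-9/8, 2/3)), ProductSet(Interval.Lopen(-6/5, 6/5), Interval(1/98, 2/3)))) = EmptySet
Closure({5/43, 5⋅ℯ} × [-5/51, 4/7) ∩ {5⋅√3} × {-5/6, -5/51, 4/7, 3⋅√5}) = ∅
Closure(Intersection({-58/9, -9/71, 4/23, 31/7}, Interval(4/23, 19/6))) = {4/23}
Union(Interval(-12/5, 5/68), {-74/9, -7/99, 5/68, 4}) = Union({-74/9, 4}, Interval(-12/5, 5/68))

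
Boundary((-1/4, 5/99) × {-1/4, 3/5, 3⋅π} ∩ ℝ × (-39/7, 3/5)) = [-1/4, 5/99] × {-1/4}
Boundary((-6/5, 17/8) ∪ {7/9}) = {-6/5, 17/8}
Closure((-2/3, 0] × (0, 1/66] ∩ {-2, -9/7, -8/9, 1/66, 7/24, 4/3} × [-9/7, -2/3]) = ∅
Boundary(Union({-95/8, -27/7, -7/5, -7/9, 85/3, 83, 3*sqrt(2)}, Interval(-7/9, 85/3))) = {-95/8, -27/7, -7/5, -7/9, 85/3, 83}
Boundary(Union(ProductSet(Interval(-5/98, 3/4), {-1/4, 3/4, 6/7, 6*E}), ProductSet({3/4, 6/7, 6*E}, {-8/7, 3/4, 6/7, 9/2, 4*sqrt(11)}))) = Union(ProductSet({3/4, 6/7, 6*E}, {-8/7, 3/4, 6/7, 9/2, 4*sqrt(11)}), ProductSet(Interval(-5/98, 3/4), {-1/4, 3/4, 6/7, 6*E}))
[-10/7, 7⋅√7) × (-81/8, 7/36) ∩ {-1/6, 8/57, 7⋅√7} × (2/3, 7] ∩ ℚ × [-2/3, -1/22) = ∅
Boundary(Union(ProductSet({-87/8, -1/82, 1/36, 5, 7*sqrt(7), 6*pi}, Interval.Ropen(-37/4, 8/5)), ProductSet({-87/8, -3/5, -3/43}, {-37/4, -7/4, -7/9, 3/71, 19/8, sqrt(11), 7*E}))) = Union(ProductSet({-87/8, -3/5, -3/43}, {-37/4, -7/4, -7/9, 3/71, 19/8, sqrt(11), 7*E}), ProductSet({-87/8, -1/82, 1/36, 5, 7*sqrt(7), 6*pi}, Interval(-37/4, 8/5)))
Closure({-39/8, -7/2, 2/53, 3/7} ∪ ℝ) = ℝ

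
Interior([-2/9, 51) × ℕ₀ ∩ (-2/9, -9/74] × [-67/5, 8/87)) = ∅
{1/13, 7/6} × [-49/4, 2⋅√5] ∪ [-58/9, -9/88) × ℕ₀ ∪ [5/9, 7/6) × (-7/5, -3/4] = ([-58/9, -9/88) × ℕ₀) ∪ ([5/9, 7/6) × (-7/5, -3/4]) ∪ ({1/13, 7/6} × [-49/4, 2⋅√5])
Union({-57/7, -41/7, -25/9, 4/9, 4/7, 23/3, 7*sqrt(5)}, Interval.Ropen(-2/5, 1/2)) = Union({-57/7, -41/7, -25/9, 4/7, 23/3, 7*sqrt(5)}, Interval.Ropen(-2/5, 1/2))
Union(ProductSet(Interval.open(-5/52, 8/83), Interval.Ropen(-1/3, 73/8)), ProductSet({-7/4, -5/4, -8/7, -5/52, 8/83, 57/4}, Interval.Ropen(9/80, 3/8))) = Union(ProductSet({-7/4, -5/4, -8/7, -5/52, 8/83, 57/4}, Interval.Ropen(9/80, 3/8)), ProductSet(Interval.open(-5/52, 8/83), Interval.Ropen(-1/3, 73/8)))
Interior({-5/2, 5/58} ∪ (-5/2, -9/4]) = (-5/2, -9/4)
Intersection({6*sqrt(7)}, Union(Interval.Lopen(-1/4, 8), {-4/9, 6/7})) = EmptySet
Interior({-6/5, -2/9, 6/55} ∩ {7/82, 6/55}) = ∅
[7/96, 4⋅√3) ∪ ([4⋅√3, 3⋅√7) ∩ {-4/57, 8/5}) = [7/96, 4⋅√3)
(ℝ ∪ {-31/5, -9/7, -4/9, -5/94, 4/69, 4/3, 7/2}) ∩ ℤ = ℤ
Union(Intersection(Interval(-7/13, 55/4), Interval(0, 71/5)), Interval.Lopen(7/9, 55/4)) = Interval(0, 55/4)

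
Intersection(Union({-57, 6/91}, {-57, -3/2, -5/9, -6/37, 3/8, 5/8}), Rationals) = {-57, -3/2, -5/9, -6/37, 6/91, 3/8, 5/8}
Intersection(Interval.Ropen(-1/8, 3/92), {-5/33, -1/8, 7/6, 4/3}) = {-1/8}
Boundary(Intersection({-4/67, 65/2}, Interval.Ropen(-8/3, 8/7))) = {-4/67}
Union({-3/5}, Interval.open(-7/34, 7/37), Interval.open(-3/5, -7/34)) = Union(Interval.Ropen(-3/5, -7/34), Interval.open(-7/34, 7/37))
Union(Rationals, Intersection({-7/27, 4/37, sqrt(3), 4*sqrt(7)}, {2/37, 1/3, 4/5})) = Rationals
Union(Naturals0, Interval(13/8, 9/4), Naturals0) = Union(Interval(13/8, 9/4), Naturals0)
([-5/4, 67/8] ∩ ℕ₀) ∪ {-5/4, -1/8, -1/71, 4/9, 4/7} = {-5/4, -1/8, -1/71, 4/9, 4/7} ∪ {0, 1, …, 8}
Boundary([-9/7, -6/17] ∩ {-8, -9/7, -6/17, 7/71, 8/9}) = {-9/7, -6/17}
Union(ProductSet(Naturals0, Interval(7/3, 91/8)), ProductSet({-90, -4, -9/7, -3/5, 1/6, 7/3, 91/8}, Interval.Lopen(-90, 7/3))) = Union(ProductSet({-90, -4, -9/7, -3/5, 1/6, 7/3, 91/8}, Interval.Lopen(-90, 7/3)), ProductSet(Naturals0, Interval(7/3, 91/8)))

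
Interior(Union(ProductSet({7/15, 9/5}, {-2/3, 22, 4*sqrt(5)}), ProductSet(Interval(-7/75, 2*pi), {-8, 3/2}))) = EmptySet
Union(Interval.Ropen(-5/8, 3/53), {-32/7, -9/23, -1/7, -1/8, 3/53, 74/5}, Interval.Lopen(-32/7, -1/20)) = Union({74/5}, Interval(-32/7, 3/53))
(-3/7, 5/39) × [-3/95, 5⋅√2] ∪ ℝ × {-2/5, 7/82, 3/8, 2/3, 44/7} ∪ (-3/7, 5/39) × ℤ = (ℝ × {-2/5, 7/82, 3/8, 2/3, 44/7}) ∪ ((-3/7, 5/39) × (ℤ ∪ [-3/95, 5⋅√2]))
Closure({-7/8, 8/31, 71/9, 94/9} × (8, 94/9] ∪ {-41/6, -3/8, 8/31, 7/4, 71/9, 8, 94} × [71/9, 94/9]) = ({-7/8, 8/31, 71/9, 94/9} × [8, 94/9]) ∪ ({-41/6, -3/8, 8/31, 7/4, 71/9, 8, 94} × [71/9, 94/9])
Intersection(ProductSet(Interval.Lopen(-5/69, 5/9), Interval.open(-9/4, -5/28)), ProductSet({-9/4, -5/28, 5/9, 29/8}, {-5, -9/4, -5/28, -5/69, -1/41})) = EmptySet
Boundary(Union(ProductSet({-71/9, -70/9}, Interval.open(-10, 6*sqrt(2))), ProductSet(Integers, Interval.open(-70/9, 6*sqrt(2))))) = Union(ProductSet({-71/9, -70/9}, Interval(-10, 6*sqrt(2))), ProductSet(Integers, Interval(-70/9, 6*sqrt(2))))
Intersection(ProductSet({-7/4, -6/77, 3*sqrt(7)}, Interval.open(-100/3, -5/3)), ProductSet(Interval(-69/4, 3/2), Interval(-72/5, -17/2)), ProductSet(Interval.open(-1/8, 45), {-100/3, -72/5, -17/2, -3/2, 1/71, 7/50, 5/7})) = ProductSet({-6/77}, {-72/5, -17/2})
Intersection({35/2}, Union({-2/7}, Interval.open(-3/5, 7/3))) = EmptySet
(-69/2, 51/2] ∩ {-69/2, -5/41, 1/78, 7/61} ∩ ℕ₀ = ∅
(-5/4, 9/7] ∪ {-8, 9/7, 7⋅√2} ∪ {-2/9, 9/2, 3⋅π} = {-8, 9/2, 7⋅√2, 3⋅π} ∪ (-5/4, 9/7]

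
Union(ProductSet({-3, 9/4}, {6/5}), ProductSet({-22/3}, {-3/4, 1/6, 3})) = Union(ProductSet({-22/3}, {-3/4, 1/6, 3}), ProductSet({-3, 9/4}, {6/5}))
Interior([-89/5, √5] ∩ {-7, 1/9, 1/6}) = ∅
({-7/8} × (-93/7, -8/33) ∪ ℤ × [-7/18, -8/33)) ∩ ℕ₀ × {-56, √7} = ∅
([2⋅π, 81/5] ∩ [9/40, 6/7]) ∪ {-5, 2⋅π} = {-5, 2⋅π}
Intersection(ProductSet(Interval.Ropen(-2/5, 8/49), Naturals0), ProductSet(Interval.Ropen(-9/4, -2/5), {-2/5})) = EmptySet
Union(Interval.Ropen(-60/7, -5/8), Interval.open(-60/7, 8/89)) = Interval.Ropen(-60/7, 8/89)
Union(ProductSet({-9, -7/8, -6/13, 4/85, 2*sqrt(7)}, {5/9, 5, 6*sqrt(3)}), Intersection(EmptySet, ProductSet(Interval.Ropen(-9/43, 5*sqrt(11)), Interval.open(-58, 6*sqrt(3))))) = ProductSet({-9, -7/8, -6/13, 4/85, 2*sqrt(7)}, {5/9, 5, 6*sqrt(3)})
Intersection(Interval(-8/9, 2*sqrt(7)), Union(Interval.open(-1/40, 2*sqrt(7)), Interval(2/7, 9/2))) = Interval.open(-1/40, 2*sqrt(7))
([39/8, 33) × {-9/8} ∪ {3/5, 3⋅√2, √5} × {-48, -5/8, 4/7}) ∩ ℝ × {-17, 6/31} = ∅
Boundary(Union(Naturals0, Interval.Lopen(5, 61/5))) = Union(Complement(Naturals0, Interval.open(5, 61/5)), {61/5})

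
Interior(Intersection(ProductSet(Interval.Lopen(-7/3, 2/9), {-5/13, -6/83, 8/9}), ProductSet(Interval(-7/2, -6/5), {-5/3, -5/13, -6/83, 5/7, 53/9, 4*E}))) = EmptySet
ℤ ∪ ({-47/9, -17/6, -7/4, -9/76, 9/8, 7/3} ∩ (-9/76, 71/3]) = ℤ ∪ {9/8, 7/3}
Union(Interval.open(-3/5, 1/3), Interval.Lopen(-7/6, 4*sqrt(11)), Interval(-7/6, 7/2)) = Interval(-7/6, 4*sqrt(11))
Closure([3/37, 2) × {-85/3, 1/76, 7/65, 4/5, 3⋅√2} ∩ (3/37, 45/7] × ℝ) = [3/37, 2] × {-85/3, 1/76, 7/65, 4/5, 3⋅√2}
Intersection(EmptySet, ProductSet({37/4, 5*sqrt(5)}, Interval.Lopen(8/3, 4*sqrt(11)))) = EmptySet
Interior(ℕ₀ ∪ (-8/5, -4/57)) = ((-8/5, -4/57) \ ℕ₀ \ (-8/5, -4/57)) ∪ (ℕ₀ \ ({-8/5, -4/57} ∪ (ℕ₀ \ (-8/5, -4/57))))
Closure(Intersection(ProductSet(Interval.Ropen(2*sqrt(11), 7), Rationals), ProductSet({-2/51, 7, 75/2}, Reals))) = EmptySet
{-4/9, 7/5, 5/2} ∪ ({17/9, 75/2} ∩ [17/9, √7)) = {-4/9, 7/5, 17/9, 5/2}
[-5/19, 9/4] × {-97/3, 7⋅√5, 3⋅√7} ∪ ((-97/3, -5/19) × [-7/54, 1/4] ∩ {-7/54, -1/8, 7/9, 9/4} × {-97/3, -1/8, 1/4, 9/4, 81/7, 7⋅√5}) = [-5/19, 9/4] × {-97/3, 7⋅√5, 3⋅√7}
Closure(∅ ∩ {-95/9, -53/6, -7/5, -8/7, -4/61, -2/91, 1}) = ∅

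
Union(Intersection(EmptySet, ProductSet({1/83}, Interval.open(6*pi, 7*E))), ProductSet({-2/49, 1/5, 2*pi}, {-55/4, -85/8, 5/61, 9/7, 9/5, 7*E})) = ProductSet({-2/49, 1/5, 2*pi}, {-55/4, -85/8, 5/61, 9/7, 9/5, 7*E})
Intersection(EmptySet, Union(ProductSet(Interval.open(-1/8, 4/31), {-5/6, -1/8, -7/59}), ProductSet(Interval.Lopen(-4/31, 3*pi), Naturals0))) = EmptySet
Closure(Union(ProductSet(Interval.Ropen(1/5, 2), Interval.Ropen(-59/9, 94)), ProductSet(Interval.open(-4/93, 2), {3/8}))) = Union(ProductSet({1/5, 2}, Interval(-59/9, 94)), ProductSet(Interval(-4/93, 2), {3/8}), ProductSet(Interval(1/5, 2), {-59/9, 94}), ProductSet(Interval.Ropen(1/5, 2), Interval.Ropen(-59/9, 94)))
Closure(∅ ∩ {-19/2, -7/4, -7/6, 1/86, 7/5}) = ∅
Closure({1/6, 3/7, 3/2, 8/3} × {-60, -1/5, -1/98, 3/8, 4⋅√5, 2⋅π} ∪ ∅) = {1/6, 3/7, 3/2, 8/3} × {-60, -1/5, -1/98, 3/8, 4⋅√5, 2⋅π}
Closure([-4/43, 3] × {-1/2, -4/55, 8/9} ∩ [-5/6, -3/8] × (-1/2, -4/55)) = ∅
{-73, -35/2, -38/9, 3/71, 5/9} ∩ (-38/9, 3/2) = {3/71, 5/9}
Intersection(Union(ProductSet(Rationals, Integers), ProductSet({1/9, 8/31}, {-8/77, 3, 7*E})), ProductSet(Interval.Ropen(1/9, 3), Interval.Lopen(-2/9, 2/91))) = Union(ProductSet({1/9, 8/31}, {-8/77}), ProductSet(Intersection(Interval.Ropen(1/9, 3), Rationals), Range(0, 1, 1)))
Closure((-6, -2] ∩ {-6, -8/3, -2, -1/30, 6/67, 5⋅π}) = {-8/3, -2}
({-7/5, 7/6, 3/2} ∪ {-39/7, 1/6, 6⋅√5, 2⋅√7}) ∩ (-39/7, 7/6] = {-7/5, 1/6, 7/6}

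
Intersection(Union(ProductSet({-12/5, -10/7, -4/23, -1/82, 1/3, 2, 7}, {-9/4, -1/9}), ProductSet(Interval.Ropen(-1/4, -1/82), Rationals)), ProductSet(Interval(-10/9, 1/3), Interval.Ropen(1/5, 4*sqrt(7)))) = ProductSet(Interval.Ropen(-1/4, -1/82), Intersection(Interval.Ropen(1/5, 4*sqrt(7)), Rationals))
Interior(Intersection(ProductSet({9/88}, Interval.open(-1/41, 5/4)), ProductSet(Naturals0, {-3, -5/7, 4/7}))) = EmptySet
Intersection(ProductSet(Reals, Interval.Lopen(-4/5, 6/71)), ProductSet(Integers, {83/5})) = EmptySet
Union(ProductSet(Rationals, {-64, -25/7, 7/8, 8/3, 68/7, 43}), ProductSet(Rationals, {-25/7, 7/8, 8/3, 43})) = ProductSet(Rationals, {-64, -25/7, 7/8, 8/3, 68/7, 43})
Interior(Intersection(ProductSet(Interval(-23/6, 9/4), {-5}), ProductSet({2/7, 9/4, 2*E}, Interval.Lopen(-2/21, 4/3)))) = EmptySet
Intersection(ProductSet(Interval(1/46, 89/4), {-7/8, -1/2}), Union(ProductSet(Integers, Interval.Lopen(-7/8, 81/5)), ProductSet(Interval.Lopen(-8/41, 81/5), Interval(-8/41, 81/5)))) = ProductSet(Range(1, 23, 1), {-1/2})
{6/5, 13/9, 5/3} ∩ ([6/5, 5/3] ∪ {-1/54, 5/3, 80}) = {6/5, 13/9, 5/3}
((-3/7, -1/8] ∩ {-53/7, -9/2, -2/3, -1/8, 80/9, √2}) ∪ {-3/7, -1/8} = {-3/7, -1/8}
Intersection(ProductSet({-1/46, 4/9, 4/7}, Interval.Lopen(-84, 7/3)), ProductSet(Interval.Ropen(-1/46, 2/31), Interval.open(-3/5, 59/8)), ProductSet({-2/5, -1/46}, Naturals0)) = ProductSet({-1/46}, Range(0, 3, 1))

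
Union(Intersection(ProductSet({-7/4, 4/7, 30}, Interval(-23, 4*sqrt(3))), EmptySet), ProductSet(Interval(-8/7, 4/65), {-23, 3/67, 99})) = ProductSet(Interval(-8/7, 4/65), {-23, 3/67, 99})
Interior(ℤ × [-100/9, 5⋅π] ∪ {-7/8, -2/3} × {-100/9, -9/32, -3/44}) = ∅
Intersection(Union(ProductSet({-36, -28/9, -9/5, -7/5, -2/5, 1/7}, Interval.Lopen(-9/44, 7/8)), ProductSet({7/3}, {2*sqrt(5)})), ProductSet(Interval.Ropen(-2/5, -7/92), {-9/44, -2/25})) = ProductSet({-2/5}, {-2/25})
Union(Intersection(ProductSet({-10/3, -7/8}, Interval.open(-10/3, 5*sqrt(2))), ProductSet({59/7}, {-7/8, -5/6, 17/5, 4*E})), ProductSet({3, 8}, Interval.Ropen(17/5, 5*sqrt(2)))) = ProductSet({3, 8}, Interval.Ropen(17/5, 5*sqrt(2)))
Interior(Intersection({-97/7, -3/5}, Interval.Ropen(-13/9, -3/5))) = EmptySet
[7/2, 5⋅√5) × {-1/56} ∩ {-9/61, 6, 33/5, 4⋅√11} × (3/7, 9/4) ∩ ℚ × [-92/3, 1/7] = ∅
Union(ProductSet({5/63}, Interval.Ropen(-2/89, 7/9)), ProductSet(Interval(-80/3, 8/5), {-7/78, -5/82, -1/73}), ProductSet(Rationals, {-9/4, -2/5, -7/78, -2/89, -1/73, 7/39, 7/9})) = Union(ProductSet({5/63}, Interval.Ropen(-2/89, 7/9)), ProductSet(Interval(-80/3, 8/5), {-7/78, -5/82, -1/73}), ProductSet(Rationals, {-9/4, -2/5, -7/78, -2/89, -1/73, 7/39, 7/9}))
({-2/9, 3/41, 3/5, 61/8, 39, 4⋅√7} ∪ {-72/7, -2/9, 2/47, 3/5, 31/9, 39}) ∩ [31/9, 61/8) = {31/9}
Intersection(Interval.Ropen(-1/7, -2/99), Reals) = Interval.Ropen(-1/7, -2/99)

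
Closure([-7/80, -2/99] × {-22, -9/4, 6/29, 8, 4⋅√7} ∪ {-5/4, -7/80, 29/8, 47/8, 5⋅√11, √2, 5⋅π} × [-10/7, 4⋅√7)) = ([-7/80, -2/99] × {-22, -9/4, 6/29, 8, 4⋅√7}) ∪ ({-5/4, -7/80, 29/8, 47/8, 5⋅√11, √2, 5⋅π} × [-10/7, 4⋅√7])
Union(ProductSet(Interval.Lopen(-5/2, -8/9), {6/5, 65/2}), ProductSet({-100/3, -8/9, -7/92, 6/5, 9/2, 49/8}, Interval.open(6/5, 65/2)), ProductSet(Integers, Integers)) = Union(ProductSet({-100/3, -8/9, -7/92, 6/5, 9/2, 49/8}, Interval.open(6/5, 65/2)), ProductSet(Integers, Integers), ProductSet(Interval.Lopen(-5/2, -8/9), {6/5, 65/2}))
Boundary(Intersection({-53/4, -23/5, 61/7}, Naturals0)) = EmptySet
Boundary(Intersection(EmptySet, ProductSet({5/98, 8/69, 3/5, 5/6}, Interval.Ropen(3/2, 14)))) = EmptySet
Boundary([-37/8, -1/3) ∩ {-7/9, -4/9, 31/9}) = {-7/9, -4/9}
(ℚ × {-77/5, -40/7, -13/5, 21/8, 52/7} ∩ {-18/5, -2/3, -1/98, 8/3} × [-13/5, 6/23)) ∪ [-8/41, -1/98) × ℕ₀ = ([-8/41, -1/98) × ℕ₀) ∪ ({-18/5, -2/3, -1/98, 8/3} × {-13/5})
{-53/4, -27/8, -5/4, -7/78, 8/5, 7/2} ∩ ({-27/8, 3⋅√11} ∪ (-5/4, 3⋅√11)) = {-27/8, -7/78, 8/5, 7/2}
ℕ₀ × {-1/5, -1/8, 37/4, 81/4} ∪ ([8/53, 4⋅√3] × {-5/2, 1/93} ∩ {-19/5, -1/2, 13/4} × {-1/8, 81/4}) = ℕ₀ × {-1/5, -1/8, 37/4, 81/4}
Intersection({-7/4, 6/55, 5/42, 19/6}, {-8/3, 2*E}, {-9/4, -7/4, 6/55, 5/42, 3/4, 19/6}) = EmptySet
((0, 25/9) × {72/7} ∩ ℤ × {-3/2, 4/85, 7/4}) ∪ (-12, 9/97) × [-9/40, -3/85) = (-12, 9/97) × [-9/40, -3/85)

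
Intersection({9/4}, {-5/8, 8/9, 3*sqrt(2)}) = EmptySet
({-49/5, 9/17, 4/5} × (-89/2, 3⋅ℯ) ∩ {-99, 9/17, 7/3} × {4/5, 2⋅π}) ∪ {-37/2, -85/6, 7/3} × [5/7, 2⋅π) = ({9/17} × {4/5, 2⋅π}) ∪ ({-37/2, -85/6, 7/3} × [5/7, 2⋅π))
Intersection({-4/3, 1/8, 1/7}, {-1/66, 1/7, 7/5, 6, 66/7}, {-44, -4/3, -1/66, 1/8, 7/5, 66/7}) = EmptySet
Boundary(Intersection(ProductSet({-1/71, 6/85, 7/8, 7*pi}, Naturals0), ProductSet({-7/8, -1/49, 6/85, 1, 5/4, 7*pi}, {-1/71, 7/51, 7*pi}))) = EmptySet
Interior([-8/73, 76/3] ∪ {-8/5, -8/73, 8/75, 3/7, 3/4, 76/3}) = (-8/73, 76/3)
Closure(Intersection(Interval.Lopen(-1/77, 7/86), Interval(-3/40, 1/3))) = Interval(-1/77, 7/86)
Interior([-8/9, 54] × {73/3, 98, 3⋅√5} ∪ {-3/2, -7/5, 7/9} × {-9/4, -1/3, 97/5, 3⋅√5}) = ∅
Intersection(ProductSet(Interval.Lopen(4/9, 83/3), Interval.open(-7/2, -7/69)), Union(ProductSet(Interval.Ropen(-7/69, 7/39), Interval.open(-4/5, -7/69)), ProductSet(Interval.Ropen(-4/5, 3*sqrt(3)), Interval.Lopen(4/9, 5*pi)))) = EmptySet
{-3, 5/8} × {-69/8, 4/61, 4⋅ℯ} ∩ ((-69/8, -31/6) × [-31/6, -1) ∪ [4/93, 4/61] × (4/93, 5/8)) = ∅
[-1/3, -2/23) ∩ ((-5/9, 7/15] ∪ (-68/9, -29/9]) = [-1/3, -2/23)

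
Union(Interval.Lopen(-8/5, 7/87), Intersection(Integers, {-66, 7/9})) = Union({-66}, Interval.Lopen(-8/5, 7/87))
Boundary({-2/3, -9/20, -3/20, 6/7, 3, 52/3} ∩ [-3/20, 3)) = {-3/20, 6/7}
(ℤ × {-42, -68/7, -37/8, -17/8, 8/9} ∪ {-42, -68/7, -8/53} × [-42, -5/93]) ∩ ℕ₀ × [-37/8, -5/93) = ℕ₀ × {-37/8, -17/8}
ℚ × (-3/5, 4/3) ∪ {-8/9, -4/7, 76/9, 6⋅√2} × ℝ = (ℚ × (-3/5, 4/3)) ∪ ({-8/9, -4/7, 76/9, 6⋅√2} × ℝ)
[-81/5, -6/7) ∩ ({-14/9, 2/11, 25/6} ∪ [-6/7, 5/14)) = {-14/9}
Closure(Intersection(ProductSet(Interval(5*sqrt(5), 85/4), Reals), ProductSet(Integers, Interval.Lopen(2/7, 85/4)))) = ProductSet(Range(12, 22, 1), Interval(2/7, 85/4))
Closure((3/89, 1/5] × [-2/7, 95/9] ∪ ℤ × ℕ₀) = (ℤ \ (3/89, 1/5) × ℕ₀) ∪ (ℤ × (ℕ₀ ∪ (ℕ₀ \ (-2/7, 95/9)))) ∪ ([3/89, 1/5] × [-2/7, 95/9])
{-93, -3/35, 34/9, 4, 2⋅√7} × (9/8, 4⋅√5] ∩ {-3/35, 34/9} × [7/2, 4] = {-3/35, 34/9} × [7/2, 4]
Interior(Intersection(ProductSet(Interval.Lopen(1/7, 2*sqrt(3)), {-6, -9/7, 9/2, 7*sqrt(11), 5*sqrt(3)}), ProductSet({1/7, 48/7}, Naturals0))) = EmptySet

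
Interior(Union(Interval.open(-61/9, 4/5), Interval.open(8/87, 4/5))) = Interval.open(-61/9, 4/5)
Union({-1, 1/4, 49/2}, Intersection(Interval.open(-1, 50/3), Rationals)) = Union({-1, 49/2}, Intersection(Interval.open(-1, 50/3), Rationals))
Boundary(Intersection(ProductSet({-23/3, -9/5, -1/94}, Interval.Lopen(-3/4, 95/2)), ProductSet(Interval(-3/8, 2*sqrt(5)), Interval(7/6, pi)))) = ProductSet({-1/94}, Interval(7/6, pi))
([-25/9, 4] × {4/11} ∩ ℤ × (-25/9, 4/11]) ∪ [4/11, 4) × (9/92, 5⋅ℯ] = ({-2, -1, …, 4} × {4/11}) ∪ ([4/11, 4) × (9/92, 5⋅ℯ])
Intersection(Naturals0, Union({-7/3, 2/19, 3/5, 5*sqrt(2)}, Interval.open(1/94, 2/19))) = EmptySet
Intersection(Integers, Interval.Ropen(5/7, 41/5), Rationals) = Range(1, 9, 1)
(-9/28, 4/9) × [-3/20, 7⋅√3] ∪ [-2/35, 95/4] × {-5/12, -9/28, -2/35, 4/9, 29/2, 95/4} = ([-2/35, 95/4] × {-5/12, -9/28, -2/35, 4/9, 29/2, 95/4}) ∪ ((-9/28, 4/9) × [-3/20, 7⋅√3])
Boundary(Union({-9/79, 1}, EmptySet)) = {-9/79, 1}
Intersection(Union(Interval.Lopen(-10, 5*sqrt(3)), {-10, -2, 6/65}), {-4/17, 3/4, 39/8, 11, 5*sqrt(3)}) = {-4/17, 3/4, 39/8, 5*sqrt(3)}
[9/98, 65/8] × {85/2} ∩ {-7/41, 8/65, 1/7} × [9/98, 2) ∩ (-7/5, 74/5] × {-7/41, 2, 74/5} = ∅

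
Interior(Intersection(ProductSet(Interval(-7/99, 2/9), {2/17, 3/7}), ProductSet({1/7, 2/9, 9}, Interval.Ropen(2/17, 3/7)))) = EmptySet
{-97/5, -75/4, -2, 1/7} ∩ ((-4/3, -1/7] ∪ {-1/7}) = ∅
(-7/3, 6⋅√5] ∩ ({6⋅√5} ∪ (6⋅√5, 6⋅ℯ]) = {6⋅√5}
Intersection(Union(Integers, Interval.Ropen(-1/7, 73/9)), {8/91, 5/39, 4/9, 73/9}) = {8/91, 5/39, 4/9}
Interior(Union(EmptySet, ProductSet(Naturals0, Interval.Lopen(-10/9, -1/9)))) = EmptySet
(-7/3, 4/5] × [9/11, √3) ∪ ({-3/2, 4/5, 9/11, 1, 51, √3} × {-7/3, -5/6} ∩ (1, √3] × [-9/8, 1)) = ({√3} × {-5/6}) ∪ ((-7/3, 4/5] × [9/11, √3))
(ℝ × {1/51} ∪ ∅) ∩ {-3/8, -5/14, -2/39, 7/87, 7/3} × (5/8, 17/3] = ∅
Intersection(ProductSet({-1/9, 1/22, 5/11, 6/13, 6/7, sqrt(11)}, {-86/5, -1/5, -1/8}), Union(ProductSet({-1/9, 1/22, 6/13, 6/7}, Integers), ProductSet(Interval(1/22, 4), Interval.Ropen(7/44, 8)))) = EmptySet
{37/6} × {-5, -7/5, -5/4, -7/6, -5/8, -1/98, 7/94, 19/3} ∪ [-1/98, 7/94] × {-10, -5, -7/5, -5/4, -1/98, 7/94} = ({37/6} × {-5, -7/5, -5/4, -7/6, -5/8, -1/98, 7/94, 19/3}) ∪ ([-1/98, 7/94] × {-10, -5, -7/5, -5/4, -1/98, 7/94})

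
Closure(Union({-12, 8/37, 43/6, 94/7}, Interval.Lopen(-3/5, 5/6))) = Union({-12, 43/6, 94/7}, Interval(-3/5, 5/6))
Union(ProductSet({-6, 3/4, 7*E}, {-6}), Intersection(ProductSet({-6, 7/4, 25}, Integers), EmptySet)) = ProductSet({-6, 3/4, 7*E}, {-6})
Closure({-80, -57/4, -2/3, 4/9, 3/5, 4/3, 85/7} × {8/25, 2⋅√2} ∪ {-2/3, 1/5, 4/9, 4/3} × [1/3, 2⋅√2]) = ({-2/3, 1/5, 4/9, 4/3} × [1/3, 2⋅√2]) ∪ ({-80, -57/4, -2/3, 4/9, 3/5, 4/3, 85/7} × {8/25, 2⋅√2})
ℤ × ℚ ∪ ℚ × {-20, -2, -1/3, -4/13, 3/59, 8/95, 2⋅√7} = (ℤ × ℚ) ∪ (ℚ × {-20, -2, -1/3, -4/13, 3/59, 8/95, 2⋅√7})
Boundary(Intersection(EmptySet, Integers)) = EmptySet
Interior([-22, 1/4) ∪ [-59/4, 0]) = (-22, 1/4)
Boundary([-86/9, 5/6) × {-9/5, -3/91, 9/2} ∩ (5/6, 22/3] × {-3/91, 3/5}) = ∅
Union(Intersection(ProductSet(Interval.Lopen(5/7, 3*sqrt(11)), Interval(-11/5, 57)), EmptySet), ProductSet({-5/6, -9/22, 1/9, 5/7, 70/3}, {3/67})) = ProductSet({-5/6, -9/22, 1/9, 5/7, 70/3}, {3/67})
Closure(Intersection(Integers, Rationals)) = Integers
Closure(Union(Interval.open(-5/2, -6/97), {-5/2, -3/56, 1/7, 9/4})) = Union({-3/56, 1/7, 9/4}, Interval(-5/2, -6/97))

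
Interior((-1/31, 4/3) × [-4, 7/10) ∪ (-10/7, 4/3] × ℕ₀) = (-1/31, 4/3) × (({0} \ ℕ₀ \ (-4, 7/10)) ∪ ((-4, 7/10) \ ℕ₀ \ (-4, 7/10)) ∪ (ℕ₀ \ ({-4, 7/10} ∪ (ℕ₀ \ (-4, 7/10)))) ∪ ((-4, 7/10) \ (ℕ₀ ∪ (ℕ₀ \ (-4, 7/10)))) ∪ (ℕ₀ \ ([-4, 7/10] ∪ (ℕ₀ \ (-4, 7/10)))) ∪ ({0} \ ({-4, 7/10} ∪ (ℕ₀ \ (-4, 7/10)))))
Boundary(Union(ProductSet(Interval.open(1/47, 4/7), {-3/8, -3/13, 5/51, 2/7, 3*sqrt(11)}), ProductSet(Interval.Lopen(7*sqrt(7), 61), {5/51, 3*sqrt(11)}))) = Union(ProductSet(Interval(1/47, 4/7), {-3/8, -3/13, 5/51, 2/7, 3*sqrt(11)}), ProductSet(Interval(7*sqrt(7), 61), {5/51, 3*sqrt(11)}))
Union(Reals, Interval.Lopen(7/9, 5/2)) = Interval(-oo, oo)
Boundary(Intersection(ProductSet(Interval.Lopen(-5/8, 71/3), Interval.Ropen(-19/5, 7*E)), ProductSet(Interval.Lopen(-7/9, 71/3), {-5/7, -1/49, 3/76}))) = ProductSet(Interval(-5/8, 71/3), {-5/7, -1/49, 3/76})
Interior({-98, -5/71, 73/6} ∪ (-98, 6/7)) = (-98, 6/7)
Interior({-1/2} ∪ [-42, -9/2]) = (-42, -9/2)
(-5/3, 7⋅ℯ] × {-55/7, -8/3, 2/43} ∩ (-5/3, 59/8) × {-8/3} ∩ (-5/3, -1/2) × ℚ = (-5/3, -1/2) × {-8/3}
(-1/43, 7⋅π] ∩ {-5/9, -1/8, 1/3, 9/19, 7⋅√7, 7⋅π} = {1/3, 9/19, 7⋅√7, 7⋅π}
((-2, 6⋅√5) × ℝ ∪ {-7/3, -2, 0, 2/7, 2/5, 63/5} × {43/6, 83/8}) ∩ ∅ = ∅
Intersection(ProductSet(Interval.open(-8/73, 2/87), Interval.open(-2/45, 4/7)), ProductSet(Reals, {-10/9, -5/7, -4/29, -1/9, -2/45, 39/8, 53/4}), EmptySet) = EmptySet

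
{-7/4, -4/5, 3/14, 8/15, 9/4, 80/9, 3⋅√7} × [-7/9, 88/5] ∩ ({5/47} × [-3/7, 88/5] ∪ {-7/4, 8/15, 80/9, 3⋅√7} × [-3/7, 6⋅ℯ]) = {-7/4, 8/15, 80/9, 3⋅√7} × [-3/7, 6⋅ℯ]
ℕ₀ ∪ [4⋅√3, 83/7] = ℕ₀ ∪ [4⋅√3, 83/7]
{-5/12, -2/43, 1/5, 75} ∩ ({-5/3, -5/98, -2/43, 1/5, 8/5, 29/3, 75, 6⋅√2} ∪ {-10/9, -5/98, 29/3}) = {-2/43, 1/5, 75}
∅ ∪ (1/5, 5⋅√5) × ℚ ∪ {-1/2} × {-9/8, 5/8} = ({-1/2} × {-9/8, 5/8}) ∪ ((1/5, 5⋅√5) × ℚ)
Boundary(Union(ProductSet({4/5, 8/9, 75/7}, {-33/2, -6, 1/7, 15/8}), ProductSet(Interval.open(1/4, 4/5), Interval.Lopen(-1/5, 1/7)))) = Union(ProductSet({1/4, 4/5}, Interval(-1/5, 1/7)), ProductSet({4/5, 8/9, 75/7}, {-33/2, -6, 1/7, 15/8}), ProductSet(Interval(1/4, 4/5), {-1/5, 1/7}))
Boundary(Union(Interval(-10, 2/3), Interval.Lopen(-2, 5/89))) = {-10, 2/3}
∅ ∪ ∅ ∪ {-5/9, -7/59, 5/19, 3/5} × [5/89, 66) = {-5/9, -7/59, 5/19, 3/5} × [5/89, 66)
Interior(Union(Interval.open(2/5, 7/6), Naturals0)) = Union(Complement(Interval.open(2/5, 7/6), Complement(Naturals0, Interval.open(2/5, 7/6))), Complement(Naturals0, Union(Complement(Naturals0, Interval.open(2/5, 7/6)), {2/5, 7/6})), Complement(Range(1, 2, 1), Complement(Naturals0, Interval.open(2/5, 7/6))), Complement(Range(1, 2, 1), Union(Complement(Naturals0, Interval.open(2/5, 7/6)), {2/5, 7/6})))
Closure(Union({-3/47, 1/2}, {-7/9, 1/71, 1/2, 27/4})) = {-7/9, -3/47, 1/71, 1/2, 27/4}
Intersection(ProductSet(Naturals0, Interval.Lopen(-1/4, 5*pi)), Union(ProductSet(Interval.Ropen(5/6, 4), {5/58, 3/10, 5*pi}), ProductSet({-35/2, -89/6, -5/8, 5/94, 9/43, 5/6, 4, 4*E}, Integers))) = Union(ProductSet({4}, Range(0, 16, 1)), ProductSet(Range(1, 4, 1), {5/58, 3/10, 5*pi}))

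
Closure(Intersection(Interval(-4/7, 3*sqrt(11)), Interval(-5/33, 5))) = Interval(-5/33, 5)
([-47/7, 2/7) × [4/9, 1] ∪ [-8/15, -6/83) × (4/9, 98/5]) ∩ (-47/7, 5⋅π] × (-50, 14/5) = ((-47/7, 2/7) × [4/9, 1]) ∪ ([-8/15, -6/83) × (4/9, 14/5))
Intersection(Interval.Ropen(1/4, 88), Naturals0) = Range(1, 88, 1)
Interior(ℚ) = ∅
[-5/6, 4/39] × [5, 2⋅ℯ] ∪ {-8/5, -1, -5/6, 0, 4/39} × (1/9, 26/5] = ({-8/5, -1, -5/6, 0, 4/39} × (1/9, 26/5]) ∪ ([-5/6, 4/39] × [5, 2⋅ℯ])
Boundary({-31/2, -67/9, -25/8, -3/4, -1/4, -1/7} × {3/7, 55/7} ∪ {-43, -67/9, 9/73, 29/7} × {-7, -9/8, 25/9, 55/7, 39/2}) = ({-31/2, -67/9, -25/8, -3/4, -1/4, -1/7} × {3/7, 55/7}) ∪ ({-43, -67/9, 9/73, 29/7} × {-7, -9/8, 25/9, 55/7, 39/2})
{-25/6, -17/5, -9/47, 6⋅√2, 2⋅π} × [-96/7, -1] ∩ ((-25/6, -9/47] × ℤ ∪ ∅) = {-17/5, -9/47} × {-13, -12, …, -1}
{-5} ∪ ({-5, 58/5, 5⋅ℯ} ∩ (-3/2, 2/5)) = {-5}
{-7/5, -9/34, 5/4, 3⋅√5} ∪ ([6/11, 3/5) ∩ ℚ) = {-7/5, -9/34, 5/4, 3⋅√5} ∪ (ℚ ∩ [6/11, 3/5))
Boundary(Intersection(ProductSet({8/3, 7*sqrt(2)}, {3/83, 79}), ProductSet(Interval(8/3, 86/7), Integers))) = ProductSet({8/3, 7*sqrt(2)}, {79})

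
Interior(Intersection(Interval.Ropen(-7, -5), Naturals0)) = EmptySet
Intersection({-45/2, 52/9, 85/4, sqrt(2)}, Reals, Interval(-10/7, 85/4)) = {52/9, 85/4, sqrt(2)}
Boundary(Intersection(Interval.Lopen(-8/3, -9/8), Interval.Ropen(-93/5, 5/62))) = {-8/3, -9/8}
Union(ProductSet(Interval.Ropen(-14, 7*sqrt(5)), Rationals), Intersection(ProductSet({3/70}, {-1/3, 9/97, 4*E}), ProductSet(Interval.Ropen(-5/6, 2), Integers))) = ProductSet(Interval.Ropen(-14, 7*sqrt(5)), Rationals)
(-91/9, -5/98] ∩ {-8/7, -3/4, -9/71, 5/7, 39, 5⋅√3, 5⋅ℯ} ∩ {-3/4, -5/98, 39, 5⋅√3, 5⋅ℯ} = {-3/4}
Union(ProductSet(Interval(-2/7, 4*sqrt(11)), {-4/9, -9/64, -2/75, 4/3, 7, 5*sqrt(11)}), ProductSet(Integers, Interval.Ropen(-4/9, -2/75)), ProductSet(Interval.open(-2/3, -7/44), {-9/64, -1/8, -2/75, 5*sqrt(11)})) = Union(ProductSet(Integers, Interval.Ropen(-4/9, -2/75)), ProductSet(Interval.open(-2/3, -7/44), {-9/64, -1/8, -2/75, 5*sqrt(11)}), ProductSet(Interval(-2/7, 4*sqrt(11)), {-4/9, -9/64, -2/75, 4/3, 7, 5*sqrt(11)}))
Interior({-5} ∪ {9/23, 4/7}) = ∅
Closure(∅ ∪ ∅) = ∅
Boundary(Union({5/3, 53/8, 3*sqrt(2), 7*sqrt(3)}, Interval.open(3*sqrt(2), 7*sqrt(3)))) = {5/3, 3*sqrt(2), 7*sqrt(3)}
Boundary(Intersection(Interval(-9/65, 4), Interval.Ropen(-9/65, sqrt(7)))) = {-9/65, sqrt(7)}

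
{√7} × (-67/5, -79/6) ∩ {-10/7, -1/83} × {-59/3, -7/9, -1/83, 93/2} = ∅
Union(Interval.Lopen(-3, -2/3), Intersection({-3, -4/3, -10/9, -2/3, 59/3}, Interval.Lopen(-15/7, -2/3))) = Interval.Lopen(-3, -2/3)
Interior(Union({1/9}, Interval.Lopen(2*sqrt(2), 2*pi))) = Interval.open(2*sqrt(2), 2*pi)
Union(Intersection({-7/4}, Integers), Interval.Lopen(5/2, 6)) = Interval.Lopen(5/2, 6)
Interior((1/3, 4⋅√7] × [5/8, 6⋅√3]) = (1/3, 4⋅√7) × (5/8, 6⋅√3)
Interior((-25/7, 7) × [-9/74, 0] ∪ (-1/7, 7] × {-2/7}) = (-25/7, 7) × (-9/74, 0)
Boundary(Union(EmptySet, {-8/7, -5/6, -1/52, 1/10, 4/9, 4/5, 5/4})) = {-8/7, -5/6, -1/52, 1/10, 4/9, 4/5, 5/4}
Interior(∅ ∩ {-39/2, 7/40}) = ∅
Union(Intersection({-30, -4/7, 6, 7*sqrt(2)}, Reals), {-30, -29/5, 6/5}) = {-30, -29/5, -4/7, 6/5, 6, 7*sqrt(2)}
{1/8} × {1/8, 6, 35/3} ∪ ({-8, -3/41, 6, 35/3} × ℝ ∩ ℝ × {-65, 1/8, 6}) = ({1/8} × {1/8, 6, 35/3}) ∪ ({-8, -3/41, 6, 35/3} × {-65, 1/8, 6})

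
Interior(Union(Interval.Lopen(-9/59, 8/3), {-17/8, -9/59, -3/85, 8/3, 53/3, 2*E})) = Interval.open(-9/59, 8/3)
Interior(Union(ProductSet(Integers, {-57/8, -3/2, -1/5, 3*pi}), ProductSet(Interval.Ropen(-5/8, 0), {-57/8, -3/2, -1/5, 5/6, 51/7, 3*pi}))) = EmptySet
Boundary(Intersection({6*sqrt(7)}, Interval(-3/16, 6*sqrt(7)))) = {6*sqrt(7)}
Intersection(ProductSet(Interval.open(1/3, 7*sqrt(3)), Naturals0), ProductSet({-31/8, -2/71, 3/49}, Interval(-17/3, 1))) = EmptySet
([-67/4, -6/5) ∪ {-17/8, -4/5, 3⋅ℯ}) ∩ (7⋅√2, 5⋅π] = ∅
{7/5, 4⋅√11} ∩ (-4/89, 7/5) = ∅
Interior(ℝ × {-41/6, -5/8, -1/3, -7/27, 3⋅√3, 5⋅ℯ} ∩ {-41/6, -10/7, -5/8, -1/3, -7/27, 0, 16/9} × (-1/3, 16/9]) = ∅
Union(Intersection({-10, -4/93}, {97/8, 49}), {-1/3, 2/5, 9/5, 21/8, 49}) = {-1/3, 2/5, 9/5, 21/8, 49}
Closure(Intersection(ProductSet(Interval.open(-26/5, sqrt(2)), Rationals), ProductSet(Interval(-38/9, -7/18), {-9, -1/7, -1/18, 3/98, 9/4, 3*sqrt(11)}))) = ProductSet(Interval(-38/9, -7/18), {-9, -1/7, -1/18, 3/98, 9/4})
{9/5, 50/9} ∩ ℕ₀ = ∅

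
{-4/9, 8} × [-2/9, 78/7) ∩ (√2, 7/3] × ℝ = ∅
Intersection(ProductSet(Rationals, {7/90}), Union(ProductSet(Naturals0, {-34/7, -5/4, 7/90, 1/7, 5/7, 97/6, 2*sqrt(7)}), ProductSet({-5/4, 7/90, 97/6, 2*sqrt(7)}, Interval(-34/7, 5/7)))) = ProductSet(Union({-5/4, 7/90, 97/6}, Naturals0), {7/90})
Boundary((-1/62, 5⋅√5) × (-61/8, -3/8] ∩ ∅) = ∅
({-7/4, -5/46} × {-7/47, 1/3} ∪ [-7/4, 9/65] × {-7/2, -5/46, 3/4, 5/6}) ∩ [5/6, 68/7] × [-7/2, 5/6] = ∅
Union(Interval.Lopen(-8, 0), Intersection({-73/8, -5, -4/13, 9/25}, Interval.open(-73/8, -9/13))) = Interval.Lopen(-8, 0)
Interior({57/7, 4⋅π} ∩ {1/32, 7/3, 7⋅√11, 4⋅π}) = ∅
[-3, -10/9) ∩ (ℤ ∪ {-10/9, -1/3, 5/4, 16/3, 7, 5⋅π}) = {-3, -2}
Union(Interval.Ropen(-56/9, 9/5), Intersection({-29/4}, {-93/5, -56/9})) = Interval.Ropen(-56/9, 9/5)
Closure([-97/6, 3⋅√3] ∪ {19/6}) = [-97/6, 3⋅√3]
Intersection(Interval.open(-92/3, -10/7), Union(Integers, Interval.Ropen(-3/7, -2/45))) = Range(-30, -1, 1)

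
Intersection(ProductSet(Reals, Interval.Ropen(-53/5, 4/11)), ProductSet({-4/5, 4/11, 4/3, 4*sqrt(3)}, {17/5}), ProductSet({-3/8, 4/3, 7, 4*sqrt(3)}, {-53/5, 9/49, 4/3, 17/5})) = EmptySet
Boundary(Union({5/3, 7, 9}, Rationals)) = Reals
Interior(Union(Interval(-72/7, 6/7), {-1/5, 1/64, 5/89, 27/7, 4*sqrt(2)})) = Interval.open(-72/7, 6/7)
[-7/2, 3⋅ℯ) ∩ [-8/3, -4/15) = [-8/3, -4/15)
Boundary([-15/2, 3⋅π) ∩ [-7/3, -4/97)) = {-7/3, -4/97}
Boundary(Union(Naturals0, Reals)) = EmptySet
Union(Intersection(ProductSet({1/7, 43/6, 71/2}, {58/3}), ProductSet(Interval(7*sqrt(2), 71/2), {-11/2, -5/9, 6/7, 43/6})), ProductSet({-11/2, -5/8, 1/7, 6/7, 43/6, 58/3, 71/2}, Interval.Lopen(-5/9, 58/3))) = ProductSet({-11/2, -5/8, 1/7, 6/7, 43/6, 58/3, 71/2}, Interval.Lopen(-5/9, 58/3))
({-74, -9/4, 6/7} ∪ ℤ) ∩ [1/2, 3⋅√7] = {6/7} ∪ {1, 2, …, 7}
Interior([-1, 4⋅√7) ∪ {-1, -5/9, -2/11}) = (-1, 4⋅√7)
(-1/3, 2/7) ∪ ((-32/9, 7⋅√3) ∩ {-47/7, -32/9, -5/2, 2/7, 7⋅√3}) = {-5/2} ∪ (-1/3, 2/7]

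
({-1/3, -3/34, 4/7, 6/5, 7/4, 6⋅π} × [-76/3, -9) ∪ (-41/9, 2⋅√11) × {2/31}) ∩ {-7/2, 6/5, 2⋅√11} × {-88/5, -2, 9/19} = {6/5} × {-88/5}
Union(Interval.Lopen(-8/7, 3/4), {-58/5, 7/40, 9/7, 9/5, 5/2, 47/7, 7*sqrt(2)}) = Union({-58/5, 9/7, 9/5, 5/2, 47/7, 7*sqrt(2)}, Interval.Lopen(-8/7, 3/4))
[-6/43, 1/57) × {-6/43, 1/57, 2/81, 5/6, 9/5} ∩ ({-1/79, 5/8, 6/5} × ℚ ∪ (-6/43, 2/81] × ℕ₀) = {-1/79} × {-6/43, 1/57, 2/81, 5/6, 9/5}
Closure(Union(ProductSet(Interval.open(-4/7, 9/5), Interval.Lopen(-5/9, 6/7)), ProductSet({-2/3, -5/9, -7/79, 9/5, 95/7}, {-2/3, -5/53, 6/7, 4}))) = Union(ProductSet({-4/7, 9/5}, Interval(-5/9, 6/7)), ProductSet({-2/3, -5/9, -7/79, 9/5, 95/7}, {-2/3, -5/53, 6/7, 4}), ProductSet(Interval(-4/7, 9/5), {-5/9, 6/7}), ProductSet(Interval.open(-4/7, 9/5), Interval.Lopen(-5/9, 6/7)))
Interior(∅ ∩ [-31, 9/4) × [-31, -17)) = ∅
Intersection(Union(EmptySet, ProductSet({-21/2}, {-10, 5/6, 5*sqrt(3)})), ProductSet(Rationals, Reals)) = ProductSet({-21/2}, {-10, 5/6, 5*sqrt(3)})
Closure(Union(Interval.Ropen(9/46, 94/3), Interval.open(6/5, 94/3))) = Interval(9/46, 94/3)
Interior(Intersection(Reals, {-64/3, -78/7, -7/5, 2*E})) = EmptySet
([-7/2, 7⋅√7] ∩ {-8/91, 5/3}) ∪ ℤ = ℤ ∪ {-8/91, 5/3}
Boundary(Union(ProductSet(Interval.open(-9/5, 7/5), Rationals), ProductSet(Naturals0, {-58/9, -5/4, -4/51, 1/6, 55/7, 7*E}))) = Union(ProductSet(Interval(-9/5, 7/5), Reals), ProductSet(Naturals0, {-58/9, -5/4, -4/51, 1/6, 55/7, 7*E}))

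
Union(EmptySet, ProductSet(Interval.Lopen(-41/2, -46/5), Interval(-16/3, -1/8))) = ProductSet(Interval.Lopen(-41/2, -46/5), Interval(-16/3, -1/8))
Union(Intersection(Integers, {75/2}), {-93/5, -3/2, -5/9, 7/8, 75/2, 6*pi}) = {-93/5, -3/2, -5/9, 7/8, 75/2, 6*pi}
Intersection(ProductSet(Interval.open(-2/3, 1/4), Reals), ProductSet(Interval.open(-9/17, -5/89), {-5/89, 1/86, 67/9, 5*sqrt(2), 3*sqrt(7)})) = ProductSet(Interval.open(-9/17, -5/89), {-5/89, 1/86, 67/9, 5*sqrt(2), 3*sqrt(7)})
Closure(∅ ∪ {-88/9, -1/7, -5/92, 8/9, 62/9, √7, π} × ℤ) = {-88/9, -1/7, -5/92, 8/9, 62/9, √7, π} × ℤ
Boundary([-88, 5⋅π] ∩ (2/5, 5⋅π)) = {2/5, 5⋅π}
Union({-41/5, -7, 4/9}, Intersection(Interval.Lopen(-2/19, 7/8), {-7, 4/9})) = {-41/5, -7, 4/9}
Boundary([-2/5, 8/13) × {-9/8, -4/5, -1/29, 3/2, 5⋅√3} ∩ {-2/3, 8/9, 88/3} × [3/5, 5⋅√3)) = ∅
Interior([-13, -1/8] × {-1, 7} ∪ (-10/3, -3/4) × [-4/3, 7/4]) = (-10/3, -3/4) × (-4/3, 7/4)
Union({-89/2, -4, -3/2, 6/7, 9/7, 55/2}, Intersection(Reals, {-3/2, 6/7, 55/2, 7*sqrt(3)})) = {-89/2, -4, -3/2, 6/7, 9/7, 55/2, 7*sqrt(3)}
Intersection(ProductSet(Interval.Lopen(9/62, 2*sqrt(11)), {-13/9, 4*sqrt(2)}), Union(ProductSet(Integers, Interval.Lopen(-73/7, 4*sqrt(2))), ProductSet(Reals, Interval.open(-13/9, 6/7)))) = ProductSet(Range(1, 7, 1), {-13/9, 4*sqrt(2)})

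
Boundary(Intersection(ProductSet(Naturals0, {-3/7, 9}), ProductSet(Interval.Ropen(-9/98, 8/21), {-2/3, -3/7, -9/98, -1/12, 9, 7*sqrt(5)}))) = ProductSet(Range(0, 1, 1), {-3/7, 9})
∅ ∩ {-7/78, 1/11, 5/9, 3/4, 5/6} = ∅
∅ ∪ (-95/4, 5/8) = (-95/4, 5/8)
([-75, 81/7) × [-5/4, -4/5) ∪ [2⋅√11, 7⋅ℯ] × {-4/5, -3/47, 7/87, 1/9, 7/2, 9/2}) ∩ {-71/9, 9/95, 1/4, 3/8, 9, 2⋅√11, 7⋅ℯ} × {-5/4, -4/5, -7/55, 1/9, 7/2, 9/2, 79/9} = ({-71/9, 9/95, 1/4, 3/8, 9, 2⋅√11} × {-5/4}) ∪ ({9, 2⋅√11, 7⋅ℯ} × {-4/5, 1/9, 7/2, 9/2})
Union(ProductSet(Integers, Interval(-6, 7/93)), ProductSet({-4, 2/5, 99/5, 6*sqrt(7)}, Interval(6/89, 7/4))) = Union(ProductSet({-4, 2/5, 99/5, 6*sqrt(7)}, Interval(6/89, 7/4)), ProductSet(Integers, Interval(-6, 7/93)))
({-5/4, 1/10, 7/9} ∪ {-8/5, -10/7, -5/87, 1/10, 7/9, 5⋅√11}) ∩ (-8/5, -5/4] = {-10/7, -5/4}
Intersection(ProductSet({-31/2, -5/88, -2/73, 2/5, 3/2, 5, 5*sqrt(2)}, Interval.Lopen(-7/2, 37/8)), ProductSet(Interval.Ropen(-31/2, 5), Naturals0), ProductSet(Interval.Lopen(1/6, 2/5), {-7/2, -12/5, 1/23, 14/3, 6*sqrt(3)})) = EmptySet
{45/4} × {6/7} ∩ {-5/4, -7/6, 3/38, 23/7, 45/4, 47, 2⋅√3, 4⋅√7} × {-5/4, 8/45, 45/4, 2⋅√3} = ∅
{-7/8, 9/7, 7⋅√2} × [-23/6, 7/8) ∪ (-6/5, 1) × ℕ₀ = ((-6/5, 1) × ℕ₀) ∪ ({-7/8, 9/7, 7⋅√2} × [-23/6, 7/8))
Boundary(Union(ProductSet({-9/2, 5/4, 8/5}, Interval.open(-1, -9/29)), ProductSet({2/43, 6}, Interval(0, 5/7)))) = Union(ProductSet({2/43, 6}, Interval(0, 5/7)), ProductSet({-9/2, 5/4, 8/5}, Interval(-1, -9/29)))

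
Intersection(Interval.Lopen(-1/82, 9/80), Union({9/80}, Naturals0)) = Union({9/80}, Range(0, 1, 1))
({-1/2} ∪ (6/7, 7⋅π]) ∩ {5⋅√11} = {5⋅√11}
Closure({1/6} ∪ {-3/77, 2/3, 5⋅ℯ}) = {-3/77, 1/6, 2/3, 5⋅ℯ}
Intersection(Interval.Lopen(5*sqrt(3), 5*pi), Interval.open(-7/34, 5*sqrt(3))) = EmptySet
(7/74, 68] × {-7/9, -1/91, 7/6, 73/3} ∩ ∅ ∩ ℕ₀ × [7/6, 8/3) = ∅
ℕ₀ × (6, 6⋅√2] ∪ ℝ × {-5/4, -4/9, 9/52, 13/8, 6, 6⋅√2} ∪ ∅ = (ℕ₀ × (6, 6⋅√2]) ∪ (ℝ × {-5/4, -4/9, 9/52, 13/8, 6, 6⋅√2})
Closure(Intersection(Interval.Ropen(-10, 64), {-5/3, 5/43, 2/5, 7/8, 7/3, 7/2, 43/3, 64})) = {-5/3, 5/43, 2/5, 7/8, 7/3, 7/2, 43/3}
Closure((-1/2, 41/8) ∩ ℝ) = [-1/2, 41/8]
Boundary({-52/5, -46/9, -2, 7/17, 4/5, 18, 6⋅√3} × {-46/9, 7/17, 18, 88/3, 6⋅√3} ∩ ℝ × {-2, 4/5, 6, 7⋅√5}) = ∅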